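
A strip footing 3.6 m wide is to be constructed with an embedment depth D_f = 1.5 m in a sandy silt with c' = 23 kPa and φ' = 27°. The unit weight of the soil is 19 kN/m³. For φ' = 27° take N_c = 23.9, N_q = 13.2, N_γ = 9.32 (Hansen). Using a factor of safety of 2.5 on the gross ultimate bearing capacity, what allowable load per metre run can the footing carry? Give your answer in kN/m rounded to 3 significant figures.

≈ 1790 kN/m

Effective surcharge at the founding depth q = γ·D_f = 19 × 1.5 = 28.5 kPa.
q_ult = c·N_c + q·N_q + 0.5·γ·B·N_γ
     = 23 × 23.9 + 28.5 × 13.2 + 0.5 × 19 × 3.6 × 9.32
     = 549.7 + 376.2 + 318.74 = 1244.6 kPa.
Gross allowable pressure q_all = 1244.6 / 2.5 = 497.86 kPa.
Allowable wall load = q_all × B = 497.86 × 3.6 = 1792.3 kN per metre run.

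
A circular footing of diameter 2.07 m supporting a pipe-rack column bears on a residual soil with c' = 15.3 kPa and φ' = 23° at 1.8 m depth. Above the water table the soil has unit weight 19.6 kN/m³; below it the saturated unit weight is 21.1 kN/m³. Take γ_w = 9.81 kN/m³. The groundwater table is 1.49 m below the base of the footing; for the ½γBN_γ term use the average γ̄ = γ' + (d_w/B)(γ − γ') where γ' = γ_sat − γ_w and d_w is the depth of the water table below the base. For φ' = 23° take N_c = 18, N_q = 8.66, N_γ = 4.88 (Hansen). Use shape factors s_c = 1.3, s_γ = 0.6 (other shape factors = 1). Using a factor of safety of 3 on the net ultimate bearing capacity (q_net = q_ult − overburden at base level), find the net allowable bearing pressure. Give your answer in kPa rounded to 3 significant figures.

Effective surcharge at the founding depth q = γ·D_f = 19.6 × 1.8 = 35.28 kPa.
With d_w = 1.49 m < B, γ̄ = 11.29 + (1.49/2.07) × (19.6 − 11.29) = 17.272 kN/m³.
q_ult = c·N_c·s_c + q·N_q + 0.5·γ·B·N_γ·s_γ
     = 15.3 × 18 × 1.3 + 35.28 × 8.66 + 0.5 × 17.272 × 2.07 × 4.88 × 0.6
     = 358.02 + 305.52 + 52.341 = 715.89 kPa.
q_net = 715.89 − 35.28 = 680.61 kPa.
q_all(net) = 680.61 / 3 = 226.87 kPa.

q_all(net) ≈ 227 kPa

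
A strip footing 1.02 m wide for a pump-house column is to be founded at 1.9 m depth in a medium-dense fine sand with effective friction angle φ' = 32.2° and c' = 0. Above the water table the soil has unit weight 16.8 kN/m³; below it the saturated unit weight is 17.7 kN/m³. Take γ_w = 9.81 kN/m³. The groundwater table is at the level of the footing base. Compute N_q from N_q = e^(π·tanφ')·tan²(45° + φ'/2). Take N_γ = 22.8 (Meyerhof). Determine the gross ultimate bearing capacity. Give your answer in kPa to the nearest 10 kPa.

q_ult ≈ 850 kPa

tan32.2° = 0.6297, so N_q = e^(π×0.6297)·tan²(61.1°) = 7.231 × 3.282 = 23.73.
Overburden at base level: q = 16.8 × 1.9 = 31.92 kPa.
Below the base the soil is submerged, so the ½γBN_γ term uses γ' = 17.7 − 9.81 = 7.89 kN/m³.
Surcharge term q·N_q = 31.92 × 23.728 = 757.41 kPa; self-weight term 0.5·γ·B·N_γ = 0.5 × 7.89 × 1.02 × 22.8 = 91.745 kPa.
q_ult = 757.41 + 91.745 = 849.16 kPa.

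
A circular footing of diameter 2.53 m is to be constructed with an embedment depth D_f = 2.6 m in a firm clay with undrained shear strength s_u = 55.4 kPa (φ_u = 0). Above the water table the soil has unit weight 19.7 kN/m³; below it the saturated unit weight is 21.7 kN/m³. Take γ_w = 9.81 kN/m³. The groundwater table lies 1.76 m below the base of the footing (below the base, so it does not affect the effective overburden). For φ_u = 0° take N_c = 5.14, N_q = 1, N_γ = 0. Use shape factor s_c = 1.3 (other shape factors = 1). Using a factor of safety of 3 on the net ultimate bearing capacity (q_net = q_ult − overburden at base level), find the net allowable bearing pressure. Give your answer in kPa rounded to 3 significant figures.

q_all(net) ≈ 123 kPa

Overburden at base level: q = 19.7 × 2.6 = 51.22 kPa.
Cohesion term c·N_c·s_c = 55.4 × 5.14 × 1.3 = 370.18 kPa; surcharge term q·N_q = 51.22 × 1 = 51.22 kPa.
q_ult = 370.18 + 51.22 = 421.4 kPa.
q_net = 421.4 − 51.22 = 370.18 kPa.
q_all(net) = 370.18 / 3 = 123.39 kPa.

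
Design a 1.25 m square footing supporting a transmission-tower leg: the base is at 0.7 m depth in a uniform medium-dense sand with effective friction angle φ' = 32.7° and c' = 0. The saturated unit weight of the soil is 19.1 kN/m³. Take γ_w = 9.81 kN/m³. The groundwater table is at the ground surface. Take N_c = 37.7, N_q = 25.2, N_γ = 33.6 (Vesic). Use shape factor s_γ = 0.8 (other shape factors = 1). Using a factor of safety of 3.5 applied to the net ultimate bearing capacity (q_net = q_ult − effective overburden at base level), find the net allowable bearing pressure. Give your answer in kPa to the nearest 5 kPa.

q_all(net) ≈ 90 kPa

Water table at ground surface, so effective unit weight γ' = 19.1 − 9.81 = 9.29 kN/m³ is used throughout; overburden q = 9.29 × 0.7 = 6.503 kPa; the same γ' applies in the ½γBN_γ term.
Surcharge term q·N_q = 6.503 × 25.2 = 163.88 kPa; self-weight term 0.5·γ·B·N_γ·s_γ = 0.5 × 9.29 × 1.25 × 33.6 × 0.8 = 156.07 kPa.
q_ult = 163.88 + 156.07 = 319.95 kPa.
Net ultimate: q_net = 319.95 − 6.503 = 313.44 kPa.
q_all(net) = 313.44 / 3.5 = 89.556 kPa.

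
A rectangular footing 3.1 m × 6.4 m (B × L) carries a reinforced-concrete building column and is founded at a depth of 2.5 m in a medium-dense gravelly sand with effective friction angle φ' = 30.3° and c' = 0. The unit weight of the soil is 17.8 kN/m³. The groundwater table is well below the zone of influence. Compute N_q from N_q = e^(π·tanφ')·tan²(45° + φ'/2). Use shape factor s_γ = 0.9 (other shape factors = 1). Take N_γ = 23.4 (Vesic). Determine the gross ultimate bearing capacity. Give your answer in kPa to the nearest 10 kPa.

q_ult ≈ 1430 kPa

tan30.3° = 0.5844, so N_q = e^(π×0.5844)·tan²(60.15°) = 6.27 × 3.037 = 19.04.
Overburden at base level: q = 17.8 × 2.5 = 44.5 kPa.
Surcharge term q·N_q = 44.5 × 19.04 = 847.26 kPa; self-weight term 0.5·γ·B·N_γ·s_γ = 0.5 × 17.8 × 3.1 × 23.4 × 0.9 = 581.05 kPa.
q_ult = 847.26 + 581.05 = 1428.3 kPa.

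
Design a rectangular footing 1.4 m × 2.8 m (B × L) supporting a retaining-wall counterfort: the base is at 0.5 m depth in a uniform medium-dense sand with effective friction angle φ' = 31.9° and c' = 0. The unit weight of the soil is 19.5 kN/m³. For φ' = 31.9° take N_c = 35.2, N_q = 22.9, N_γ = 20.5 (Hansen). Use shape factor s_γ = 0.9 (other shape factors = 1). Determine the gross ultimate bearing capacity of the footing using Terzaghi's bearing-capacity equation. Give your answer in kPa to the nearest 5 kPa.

Overburden at base level: q = 19.5 × 0.5 = 9.75 kPa.
Surcharge term q·N_q = 9.75 × 22.9 = 223.27 kPa; self-weight term 0.5·γ·B·N_γ·s_γ = 0.5 × 19.5 × 1.4 × 20.5 × 0.9 = 251.84 kPa.
q_ult = 223.27 + 251.84 = 475.12 kPa.

q_ult ≈ 475 kPa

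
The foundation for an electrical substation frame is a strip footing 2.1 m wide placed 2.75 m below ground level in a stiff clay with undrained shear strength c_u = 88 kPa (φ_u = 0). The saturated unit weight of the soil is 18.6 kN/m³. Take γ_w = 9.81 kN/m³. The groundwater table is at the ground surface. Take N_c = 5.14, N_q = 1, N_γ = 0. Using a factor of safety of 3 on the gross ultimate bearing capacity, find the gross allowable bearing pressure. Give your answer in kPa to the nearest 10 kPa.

q_all ≈ 160 kPa

Water table at ground surface, so effective unit weight γ' = 18.6 − 9.81 = 8.79 kN/m³ is used throughout; overburden q = 8.79 × 2.75 = 24.173 kPa.
Cohesion term c·N_c = 88 × 5.14 = 452.32 kPa; surcharge term q·N_q = 24.173 × 1 = 24.173 kPa.
q_ult = 452.32 + 24.173 = 476.49 kPa.
q_all = 476.49 / 3 = 158.83 kPa.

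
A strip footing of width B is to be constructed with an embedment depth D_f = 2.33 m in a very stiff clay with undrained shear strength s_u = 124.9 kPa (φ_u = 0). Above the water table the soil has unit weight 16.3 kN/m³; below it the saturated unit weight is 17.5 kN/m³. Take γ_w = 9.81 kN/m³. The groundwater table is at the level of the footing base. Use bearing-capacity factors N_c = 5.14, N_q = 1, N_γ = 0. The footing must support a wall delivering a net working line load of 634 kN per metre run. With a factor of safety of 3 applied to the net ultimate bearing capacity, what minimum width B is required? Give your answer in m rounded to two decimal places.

B = 2.96 m

q = γ·D_f = 16.3 × 2.33 = 37.979 kPa.
c·N_c = 124.9 × 5.14 = 641.99 kPa
q·N_q = 37.979 × 1 = 37.979 kPa
q_ult = 641.99 + 37.979 = 679.97 kPa.
For φ = 0 the ½γBN_γ term vanishes, so q_ult is independent of B. q_net = 679.97 − 37.979 = 641.99 kPa; q_all(net) = 641.99/3 = 214 kPa.
Required width B = w / q_all(net) = 634 / 214 = 2.963 m.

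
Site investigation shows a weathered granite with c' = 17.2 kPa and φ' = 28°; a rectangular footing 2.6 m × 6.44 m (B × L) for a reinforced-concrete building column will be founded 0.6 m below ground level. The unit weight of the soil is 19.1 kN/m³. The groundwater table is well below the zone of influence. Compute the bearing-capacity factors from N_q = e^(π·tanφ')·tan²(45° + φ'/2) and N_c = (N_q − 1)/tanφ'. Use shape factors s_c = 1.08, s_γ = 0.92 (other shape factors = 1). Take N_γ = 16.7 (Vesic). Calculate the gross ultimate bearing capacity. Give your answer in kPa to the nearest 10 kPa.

tan28° = 0.5317, so N_q = e^(π×0.5317)·tan²(59°) = 5.314 × 2.77 = 14.72.
N_c = (14.72 − 1)/tan28° = 25.8.
q = γ·D_f = 19.1 × 0.6 = 11.46 kPa.
c·N_c·s_c = 17.2 × 25.803 × 1.08 = 479.32 kPa
q·N_q = 11.46 × 14.72 = 168.69 kPa
0.5·γ·B·N_γ·s_γ = 0.5 × 19.1 × 2.6 × 16.7 × 0.92 = 381.49 kPa
q_ult = 479.32 + 168.69 + 381.49 = 1029.5 kPa.

q_ult ≈ 1030 kPa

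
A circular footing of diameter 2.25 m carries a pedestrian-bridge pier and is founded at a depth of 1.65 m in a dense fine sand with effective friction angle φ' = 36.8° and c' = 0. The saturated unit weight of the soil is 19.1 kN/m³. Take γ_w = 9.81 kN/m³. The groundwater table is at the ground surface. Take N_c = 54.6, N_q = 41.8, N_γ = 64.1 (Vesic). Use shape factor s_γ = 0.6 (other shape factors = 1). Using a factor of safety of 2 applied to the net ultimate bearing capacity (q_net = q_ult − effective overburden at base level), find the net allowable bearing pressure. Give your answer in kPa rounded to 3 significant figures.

With the water table at the surface the whole profile is submerged: γ' = 19.1 − 9.81 = 9.29 kN/m³, so q = γ'·D_f = 15.329 kPa; the same γ' applies in the ½γBN_γ term.
q_ult = q·N_q + 0.5·γ·B·N_γ·s_γ
     = 15.329 × 41.8 + 0.5 × 9.29 × 2.25 × 64.1 × 0.6
     = 640.73 + 401.96 = 1042.7 kPa.
Net ultimate: q_net = 1042.7 − 15.329 = 1027.4 kPa.
q_all(net) = 1027.4 / 2 = 513.68 kPa.

q_all(net) ≈ 514 kPa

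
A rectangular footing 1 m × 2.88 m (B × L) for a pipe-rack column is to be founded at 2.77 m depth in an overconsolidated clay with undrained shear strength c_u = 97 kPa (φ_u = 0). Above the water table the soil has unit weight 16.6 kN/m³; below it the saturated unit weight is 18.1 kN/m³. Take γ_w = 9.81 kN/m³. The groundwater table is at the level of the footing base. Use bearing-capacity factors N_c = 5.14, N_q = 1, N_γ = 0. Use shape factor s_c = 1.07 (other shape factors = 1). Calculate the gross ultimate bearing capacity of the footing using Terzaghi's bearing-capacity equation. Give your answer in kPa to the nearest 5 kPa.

Overburden at base level: q = 16.6 × 2.77 = 45.982 kPa.
Cohesion term c·N_c·s_c = 97 × 5.14 × 1.07 = 533.48 kPa; surcharge term q·N_q = 45.982 × 1 = 45.982 kPa.
q_ult = 533.48 + 45.982 = 579.46 kPa.

q_ult ≈ 580 kPa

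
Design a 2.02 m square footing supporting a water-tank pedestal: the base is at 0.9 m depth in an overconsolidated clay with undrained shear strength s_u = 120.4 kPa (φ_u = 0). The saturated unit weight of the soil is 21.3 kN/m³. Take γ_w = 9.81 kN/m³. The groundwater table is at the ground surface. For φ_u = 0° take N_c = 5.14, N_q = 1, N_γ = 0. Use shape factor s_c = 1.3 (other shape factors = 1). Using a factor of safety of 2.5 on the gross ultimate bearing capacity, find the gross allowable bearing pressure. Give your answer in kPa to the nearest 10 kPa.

With the water table at the surface the whole profile is submerged: γ' = 21.3 − 9.81 = 11.49 kN/m³, so q = γ'·D_f = 10.341 kPa.
q_ult = c·N_c·s_c + q·N_q
     = 120.4 × 5.14 × 1.3 + 10.341 × 1
     = 804.51 + 10.341 = 814.85 kPa.
q_all = 814.85 / 2.5 = 325.94 kPa.

q_all ≈ 330 kPa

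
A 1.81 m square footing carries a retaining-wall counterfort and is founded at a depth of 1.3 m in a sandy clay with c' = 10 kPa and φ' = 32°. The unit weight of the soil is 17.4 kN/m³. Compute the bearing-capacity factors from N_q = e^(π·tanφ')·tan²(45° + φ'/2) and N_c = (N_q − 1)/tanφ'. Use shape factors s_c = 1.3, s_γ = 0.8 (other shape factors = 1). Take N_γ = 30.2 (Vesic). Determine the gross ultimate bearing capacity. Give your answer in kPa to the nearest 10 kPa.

q_ult ≈ 1370 kPa

tan32° = 0.6249, so N_q = e^(π×0.6249)·tan²(61°) = 7.121 × 3.255 = 23.18.
N_c = (23.18 − 1)/tan32° = 35.49.
Effective surcharge at the founding depth q = γ·D_f = 17.4 × 1.3 = 22.62 kPa.
q_ult = c·N_c·s_c + q·N_q + 0.5·γ·B·N_γ·s_γ
     = 10 × 35.49 × 1.3 + 22.62 × 23.177 + 0.5 × 17.4 × 1.81 × 30.2 × 0.8
     = 461.37 + 524.26 + 380.45 = 1366.1 kPa.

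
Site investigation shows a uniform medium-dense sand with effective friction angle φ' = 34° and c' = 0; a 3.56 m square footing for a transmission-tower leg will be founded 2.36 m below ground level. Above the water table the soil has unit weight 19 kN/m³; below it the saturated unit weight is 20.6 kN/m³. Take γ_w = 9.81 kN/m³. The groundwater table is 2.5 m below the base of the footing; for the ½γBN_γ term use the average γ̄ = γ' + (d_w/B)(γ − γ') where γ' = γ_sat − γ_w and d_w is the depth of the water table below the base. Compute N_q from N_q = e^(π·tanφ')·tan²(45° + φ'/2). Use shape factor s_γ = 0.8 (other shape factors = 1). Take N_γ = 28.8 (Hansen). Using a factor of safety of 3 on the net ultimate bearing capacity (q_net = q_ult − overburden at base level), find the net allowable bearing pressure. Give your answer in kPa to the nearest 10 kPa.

N_q = e^(π·tan34°)·tan²(62°) = 29.44.
q = γ·D_f = 19 × 2.36 = 44.84 kPa.
γ' = 10.79 kN/m³; averaging over the depth B below the base, γ̄ = γ' + (d_w/B)(γ − γ') = 16.555 kN/m³.
q·N_q = 44.84 × 29.44 = 1320.1 kPa
0.5·γ·B·N_γ·s_γ = 0.5 × 16.555 × 3.56 × 28.8 × 0.8 = 678.96 kPa
q_ult = 1320.1 + 678.96 = 1999 kPa.
q_net = 1999 − 44.84 = 1954.2 kPa.
q_all(net) = 1954.2 / 3 = 651.4 kPa.

q_all(net) ≈ 650 kPa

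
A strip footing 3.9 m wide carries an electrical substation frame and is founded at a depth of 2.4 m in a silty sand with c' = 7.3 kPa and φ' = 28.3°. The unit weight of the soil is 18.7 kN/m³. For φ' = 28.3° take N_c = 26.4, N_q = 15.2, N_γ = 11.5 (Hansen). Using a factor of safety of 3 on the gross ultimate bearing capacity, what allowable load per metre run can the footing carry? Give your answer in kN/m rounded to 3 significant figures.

q = γ·D_f = 18.7 × 2.4 = 44.88 kPa.
c·N_c = 7.3 × 26.4 = 192.72 kPa
q·N_q = 44.88 × 15.2 = 682.18 kPa
0.5·γ·B·N_γ = 0.5 × 18.7 × 3.9 × 11.5 = 419.35 kPa
q_ult = 192.72 + 682.18 + 419.35 = 1294.2 kPa.
Gross allowable pressure q_all = 1294.2 / 3 = 431.41 kPa.
Allowable wall load = q_all × B = 431.41 × 3.9 = 1682.5 kN per metre run.

≈ 1680 kN/m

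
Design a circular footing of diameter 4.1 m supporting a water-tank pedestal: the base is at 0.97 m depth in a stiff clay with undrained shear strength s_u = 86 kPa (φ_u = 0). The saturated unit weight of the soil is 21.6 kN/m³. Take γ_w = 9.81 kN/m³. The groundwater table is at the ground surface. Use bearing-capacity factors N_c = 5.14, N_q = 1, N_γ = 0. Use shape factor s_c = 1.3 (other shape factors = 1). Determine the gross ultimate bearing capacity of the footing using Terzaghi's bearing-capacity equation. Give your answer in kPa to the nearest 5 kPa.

Water table at ground surface, so effective unit weight γ' = 21.6 − 9.81 = 11.79 kN/m³ is used throughout; overburden q = 11.79 × 0.97 = 11.436 kPa.
Cohesion term c·N_c·s_c = 86 × 5.14 × 1.3 = 574.65 kPa; surcharge term q·N_q = 11.436 × 1 = 11.436 kPa.
q_ult = 574.65 + 11.436 = 586.09 kPa.

q_ult ≈ 585 kPa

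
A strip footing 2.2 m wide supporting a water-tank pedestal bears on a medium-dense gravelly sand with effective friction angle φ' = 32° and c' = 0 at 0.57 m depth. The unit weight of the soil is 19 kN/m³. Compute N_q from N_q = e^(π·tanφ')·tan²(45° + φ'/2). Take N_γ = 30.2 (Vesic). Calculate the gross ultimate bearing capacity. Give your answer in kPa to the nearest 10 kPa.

q_ult ≈ 880 kPa

tan32° = 0.6249, so N_q = e^(π×0.6249)·tan²(61°) = 7.121 × 3.255 = 23.18.
Effective surcharge at the founding depth q = γ·D_f = 19 × 0.57 = 10.83 kPa.
q_ult = q·N_q + 0.5·γ·B·N_γ
     = 10.83 × 23.177 + 0.5 × 19 × 2.2 × 30.2
     = 251 + 631.18 = 882.18 kPa.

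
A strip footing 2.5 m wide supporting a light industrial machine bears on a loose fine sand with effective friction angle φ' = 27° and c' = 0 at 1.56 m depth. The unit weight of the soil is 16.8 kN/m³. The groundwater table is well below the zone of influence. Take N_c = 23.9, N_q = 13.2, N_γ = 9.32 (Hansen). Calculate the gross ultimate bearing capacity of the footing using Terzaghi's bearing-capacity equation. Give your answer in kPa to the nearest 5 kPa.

q_ult ≈ 540 kPa

Effective surcharge at the founding depth q = γ·D_f = 16.8 × 1.56 = 26.208 kPa.
q_ult = q·N_q + 0.5·γ·B·N_γ
     = 26.208 × 13.2 + 0.5 × 16.8 × 2.5 × 9.32
     = 345.95 + 195.72 = 541.67 kPa.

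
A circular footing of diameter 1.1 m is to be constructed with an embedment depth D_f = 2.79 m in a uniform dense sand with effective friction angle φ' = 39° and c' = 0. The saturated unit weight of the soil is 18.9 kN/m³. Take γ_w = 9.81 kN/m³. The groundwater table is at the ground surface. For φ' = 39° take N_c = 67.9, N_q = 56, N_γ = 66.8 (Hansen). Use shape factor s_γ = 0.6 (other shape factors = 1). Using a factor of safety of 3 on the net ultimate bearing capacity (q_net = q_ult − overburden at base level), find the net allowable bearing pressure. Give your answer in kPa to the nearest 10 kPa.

q_all(net) ≈ 530 kPa

γ' = 18.9 − 9.81 = 9.09 kN/m³ (submerged throughout). q = 9.09 × 2.79 = 25.361 kPa; the same γ' applies in the ½γBN_γ term.
q·N_q = 25.361 × 56 = 1420.2 kPa
0.5·γ·B·N_γ·s_γ = 0.5 × 9.09 × 1.1 × 66.8 × 0.6 = 200.38 kPa
q_ult = 1420.2 + 200.38 = 1620.6 kPa.
q_net = 1620.6 − 25.361 = 1595.2 kPa.
q_all(net) = 1595.2 / 3 = 531.75 kPa.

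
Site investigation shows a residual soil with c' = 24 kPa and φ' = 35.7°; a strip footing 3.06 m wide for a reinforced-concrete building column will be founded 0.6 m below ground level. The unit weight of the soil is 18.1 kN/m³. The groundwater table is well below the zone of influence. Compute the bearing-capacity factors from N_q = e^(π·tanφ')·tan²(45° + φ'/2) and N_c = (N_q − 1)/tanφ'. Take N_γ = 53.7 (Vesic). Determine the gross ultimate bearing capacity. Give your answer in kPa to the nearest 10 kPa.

q_ult ≈ 3060 kPa

tan35.7° = 0.7186, so N_q = e^(π×0.7186)·tan²(62.85°) = 9.559 × 3.802 = 36.35.
N_c = (36.35 − 1)/tan35.7° = 49.19.
Overburden at base level: q = 18.1 × 0.6 = 10.86 kPa.
Cohesion term c·N_c = 24 × 49.19 = 1180.6 kPa; surcharge term q·N_q = 10.86 × 36.346 = 394.72 kPa; self-weight term 0.5·γ·B·N_γ = 0.5 × 18.1 × 3.06 × 53.7 = 1487.1 kPa.
q_ult = 1180.6 + 394.72 + 1487.1 = 3062.4 kPa.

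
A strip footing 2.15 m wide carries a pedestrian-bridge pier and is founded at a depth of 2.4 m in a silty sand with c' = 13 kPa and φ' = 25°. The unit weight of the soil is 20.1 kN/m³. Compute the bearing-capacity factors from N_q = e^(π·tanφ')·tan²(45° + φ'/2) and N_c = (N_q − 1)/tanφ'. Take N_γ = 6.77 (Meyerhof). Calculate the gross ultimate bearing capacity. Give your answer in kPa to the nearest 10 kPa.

tan25° = 0.4663, so N_q = e^(π×0.4663)·tan²(57.5°) = 4.327 × 2.464 = 10.66.
N_c = (10.66 − 1)/tan25° = 20.72.
q = γ·D_f = 20.1 × 2.4 = 48.24 kPa.
c·N_c = 13 × 20.721 = 269.37 kPa
q·N_q = 48.24 × 10.662 = 514.34 kPa
0.5·γ·B·N_γ = 0.5 × 20.1 × 2.15 × 6.77 = 146.28 kPa
q_ult = 269.37 + 514.34 + 146.28 = 929.99 kPa.

q_ult ≈ 930 kPa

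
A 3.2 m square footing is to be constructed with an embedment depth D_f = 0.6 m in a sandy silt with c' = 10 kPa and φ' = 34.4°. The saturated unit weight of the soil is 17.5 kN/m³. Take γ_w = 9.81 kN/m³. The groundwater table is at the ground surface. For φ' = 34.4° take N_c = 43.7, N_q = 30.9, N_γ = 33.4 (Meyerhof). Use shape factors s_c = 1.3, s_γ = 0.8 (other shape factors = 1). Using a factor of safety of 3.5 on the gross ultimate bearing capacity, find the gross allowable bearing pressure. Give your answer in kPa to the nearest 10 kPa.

Water table at ground surface, so effective unit weight γ' = 17.5 − 9.81 = 7.69 kN/m³ is used throughout; overburden q = 7.69 × 0.6 = 4.614 kPa; the same γ' applies in the ½γBN_γ term.
Cohesion term c·N_c·s_c = 10 × 43.7 × 1.3 = 568.1 kPa; surcharge term q·N_q = 4.614 × 30.9 = 142.57 kPa; self-weight term 0.5·γ·B·N_γ·s_γ = 0.5 × 7.69 × 3.2 × 33.4 × 0.8 = 328.76 kPa.
q_ult = 568.1 + 142.57 + 328.76 = 1039.4 kPa.
q_all = 1039.4 / 3.5 = 296.98 kPa.

q_all ≈ 300 kPa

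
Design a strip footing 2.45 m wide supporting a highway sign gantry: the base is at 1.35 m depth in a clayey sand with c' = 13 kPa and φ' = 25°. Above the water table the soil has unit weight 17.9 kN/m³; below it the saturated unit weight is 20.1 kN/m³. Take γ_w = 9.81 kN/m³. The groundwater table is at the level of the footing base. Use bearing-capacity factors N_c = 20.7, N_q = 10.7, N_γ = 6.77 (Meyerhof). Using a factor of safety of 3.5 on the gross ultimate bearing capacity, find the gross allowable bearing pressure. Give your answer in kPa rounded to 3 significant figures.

q_all ≈ 175 kPa

Overburden at base level: q = 17.9 × 1.35 = 24.165 kPa.
Below the base the soil is submerged, so the ½γBN_γ term uses γ' = 20.1 − 9.81 = 10.29 kN/m³.
Cohesion term c·N_c = 13 × 20.7 = 269.1 kPa; surcharge term q·N_q = 24.165 × 10.7 = 258.57 kPa; self-weight term 0.5·γ·B·N_γ = 0.5 × 10.29 × 2.45 × 6.77 = 85.338 kPa.
q_ult = 269.1 + 258.57 + 85.338 = 613 kPa.
q_all = 613 / 3.5 = 175.14 kPa.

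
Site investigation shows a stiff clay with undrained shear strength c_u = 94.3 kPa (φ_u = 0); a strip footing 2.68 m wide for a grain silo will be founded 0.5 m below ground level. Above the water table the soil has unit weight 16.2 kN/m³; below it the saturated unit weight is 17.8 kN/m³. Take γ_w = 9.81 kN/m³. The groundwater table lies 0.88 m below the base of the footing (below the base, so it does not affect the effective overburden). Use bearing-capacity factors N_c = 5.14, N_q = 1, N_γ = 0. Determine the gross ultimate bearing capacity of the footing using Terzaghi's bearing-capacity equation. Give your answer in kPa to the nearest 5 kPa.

q = γ·D_f = 16.2 × 0.5 = 8.1 kPa.
c·N_c = 94.3 × 5.14 = 484.7 kPa
q·N_q = 8.1 × 1 = 8.1 kPa
q_ult = 484.7 + 8.1 = 492.8 kPa.

q_ult ≈ 495 kPa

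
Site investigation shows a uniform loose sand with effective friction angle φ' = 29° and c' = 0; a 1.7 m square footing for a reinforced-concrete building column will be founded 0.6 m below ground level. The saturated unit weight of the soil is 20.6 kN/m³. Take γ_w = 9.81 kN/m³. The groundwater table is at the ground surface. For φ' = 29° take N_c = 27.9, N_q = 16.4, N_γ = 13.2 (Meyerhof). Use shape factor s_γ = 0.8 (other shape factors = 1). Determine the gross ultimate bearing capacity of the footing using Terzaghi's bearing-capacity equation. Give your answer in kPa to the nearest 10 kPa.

With the water table at the surface the whole profile is submerged: γ' = 20.6 − 9.81 = 10.79 kN/m³, so q = γ'·D_f = 6.474 kPa; the same γ' applies in the ½γBN_γ term.
q_ult = q·N_q + 0.5·γ·B·N_γ·s_γ
     = 6.474 × 16.4 + 0.5 × 10.79 × 1.7 × 13.2 × 0.8
     = 106.17 + 96.851 = 203.02 kPa.

q_ult ≈ 200 kPa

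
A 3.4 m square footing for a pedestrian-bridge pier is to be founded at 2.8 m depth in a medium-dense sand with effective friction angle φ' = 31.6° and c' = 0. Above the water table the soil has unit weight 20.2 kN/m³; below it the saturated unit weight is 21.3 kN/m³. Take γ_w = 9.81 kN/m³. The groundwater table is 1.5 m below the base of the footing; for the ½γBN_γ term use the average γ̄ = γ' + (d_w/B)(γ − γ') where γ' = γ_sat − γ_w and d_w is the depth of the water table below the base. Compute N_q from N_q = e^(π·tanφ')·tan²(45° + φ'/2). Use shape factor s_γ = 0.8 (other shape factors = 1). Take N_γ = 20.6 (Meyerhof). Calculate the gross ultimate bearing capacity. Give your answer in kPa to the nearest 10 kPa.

q_ult ≈ 1680 kPa

tan31.6° = 0.6152, so N_q = e^(π×0.6152)·tan²(60.8°) = 6.908 × 3.202 = 22.12.
Effective surcharge at the founding depth q = γ·D_f = 20.2 × 2.8 = 56.56 kPa.
With d_w = 1.5 m < B, γ̄ = 11.49 + (1.5/3.4) × (20.2 − 11.49) = 15.333 kN/m³.
q_ult = q·N_q + 0.5·γ·B·N_γ·s_γ
     = 56.56 × 22.117 + 0.5 × 15.333 × 3.4 × 20.6 × 0.8
     = 1251 + 429.56 = 1680.5 kPa.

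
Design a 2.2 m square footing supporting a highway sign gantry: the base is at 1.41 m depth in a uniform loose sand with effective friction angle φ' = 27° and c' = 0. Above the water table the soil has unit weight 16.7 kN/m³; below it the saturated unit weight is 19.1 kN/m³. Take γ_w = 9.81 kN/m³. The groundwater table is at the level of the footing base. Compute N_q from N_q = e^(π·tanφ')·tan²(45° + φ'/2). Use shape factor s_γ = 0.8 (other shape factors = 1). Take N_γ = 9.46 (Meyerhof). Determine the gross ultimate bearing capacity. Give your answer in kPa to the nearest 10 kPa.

q_ult ≈ 390 kPa

tan27° = 0.5095, so N_q = e^(π×0.5095)·tan²(58.5°) = 4.957 × 2.663 = 13.2.
Effective surcharge at the founding depth q = γ·D_f = 16.7 × 1.41 = 23.547 kPa.
The water table coincides with the base, so in the self-weight term γ → γ' = 9.29 kN/m³.
q_ult = q·N_q + 0.5·γ·B·N_γ·s_γ
     = 23.547 × 13.199 + 0.5 × 9.29 × 2.2 × 9.46 × 0.8
     = 310.8 + 77.337 = 388.14 kPa.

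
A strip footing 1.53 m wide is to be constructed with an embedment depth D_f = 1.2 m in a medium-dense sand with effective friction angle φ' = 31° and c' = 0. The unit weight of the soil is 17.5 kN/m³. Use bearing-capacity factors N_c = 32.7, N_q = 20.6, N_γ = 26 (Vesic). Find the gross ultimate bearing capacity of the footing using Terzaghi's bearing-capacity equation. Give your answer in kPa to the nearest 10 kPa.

Effective surcharge at the founding depth q = γ·D_f = 17.5 × 1.2 = 21 kPa.
q_ult = q·N_q + 0.5·γ·B·N_γ
     = 21 × 20.6 + 0.5 × 17.5 × 1.53 × 26
     = 432.6 + 348.08 = 780.68 kPa.

q_ult ≈ 780 kPa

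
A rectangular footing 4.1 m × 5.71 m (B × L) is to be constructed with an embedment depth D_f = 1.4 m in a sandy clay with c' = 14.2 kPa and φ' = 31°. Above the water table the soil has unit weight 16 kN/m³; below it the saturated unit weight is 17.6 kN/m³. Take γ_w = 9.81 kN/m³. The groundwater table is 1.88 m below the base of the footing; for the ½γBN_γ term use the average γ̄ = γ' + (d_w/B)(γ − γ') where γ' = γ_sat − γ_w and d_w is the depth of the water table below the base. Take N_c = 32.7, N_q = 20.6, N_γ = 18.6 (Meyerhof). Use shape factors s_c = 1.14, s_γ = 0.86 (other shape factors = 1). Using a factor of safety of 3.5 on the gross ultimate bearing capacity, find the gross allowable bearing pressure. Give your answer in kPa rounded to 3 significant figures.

Overburden at base level: q = 16 × 1.4 = 22.4 kPa.
The water table is 1.88 m below the base (< B = 4.1 m), so the ½γBN_γ term uses γ̄ = γ' + (d_w/B)(γ − γ') = 7.79 + (1.88/4.1)(16 − 7.79) = 11.555 kN/m³.
Cohesion term c·N_c·s_c = 14.2 × 32.7 × 1.14 = 529.35 kPa; surcharge term q·N_q = 22.4 × 20.6 = 461.44 kPa; self-weight term 0.5·γ·B·N_γ·s_γ = 0.5 × 11.555 × 4.1 × 18.6 × 0.86 = 378.9 kPa.
q_ult = 529.35 + 461.44 + 378.9 = 1369.7 kPa.
q_all = 1369.7 / 3.5 = 391.34 kPa.

q_all ≈ 391 kPa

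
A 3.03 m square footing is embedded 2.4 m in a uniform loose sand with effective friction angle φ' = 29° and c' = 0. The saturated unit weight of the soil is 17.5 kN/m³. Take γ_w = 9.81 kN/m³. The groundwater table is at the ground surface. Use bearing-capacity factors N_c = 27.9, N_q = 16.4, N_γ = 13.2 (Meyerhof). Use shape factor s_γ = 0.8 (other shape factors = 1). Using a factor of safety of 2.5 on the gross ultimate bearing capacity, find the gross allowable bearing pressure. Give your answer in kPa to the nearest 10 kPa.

Water table at ground surface, so effective unit weight γ' = 17.5 − 9.81 = 7.69 kN/m³ is used throughout; overburden q = 7.69 × 2.4 = 18.456 kPa; the same γ' applies in the ½γBN_γ term.
Surcharge term q·N_q = 18.456 × 16.4 = 302.68 kPa; self-weight term 0.5·γ·B·N_γ·s_γ = 0.5 × 7.69 × 3.03 × 13.2 × 0.8 = 123.03 kPa.
q_ult = 302.68 + 123.03 = 425.71 kPa.
q_all = 425.71 / 2.5 = 170.28 kPa.

q_all ≈ 170 kPa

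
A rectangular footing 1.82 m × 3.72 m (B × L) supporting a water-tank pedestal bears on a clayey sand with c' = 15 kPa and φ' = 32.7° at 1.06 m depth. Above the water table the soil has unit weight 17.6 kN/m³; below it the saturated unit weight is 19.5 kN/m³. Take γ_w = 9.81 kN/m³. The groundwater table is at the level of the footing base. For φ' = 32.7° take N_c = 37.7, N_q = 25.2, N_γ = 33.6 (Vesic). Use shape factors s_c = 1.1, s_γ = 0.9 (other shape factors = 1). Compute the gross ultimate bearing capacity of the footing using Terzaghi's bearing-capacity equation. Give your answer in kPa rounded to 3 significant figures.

q_ult ≈ 1360 kPa

Effective surcharge at the founding depth q = γ·D_f = 17.6 × 1.06 = 18.656 kPa.
The water table coincides with the base, so in the self-weight term γ → γ' = 9.69 kN/m³.
q_ult = c·N_c·s_c + q·N_q + 0.5·γ·B·N_γ·s_γ
     = 15 × 37.7 × 1.1 + 18.656 × 25.2 + 0.5 × 9.69 × 1.82 × 33.6 × 0.9
     = 622.05 + 470.13 + 266.65 = 1358.8 kPa.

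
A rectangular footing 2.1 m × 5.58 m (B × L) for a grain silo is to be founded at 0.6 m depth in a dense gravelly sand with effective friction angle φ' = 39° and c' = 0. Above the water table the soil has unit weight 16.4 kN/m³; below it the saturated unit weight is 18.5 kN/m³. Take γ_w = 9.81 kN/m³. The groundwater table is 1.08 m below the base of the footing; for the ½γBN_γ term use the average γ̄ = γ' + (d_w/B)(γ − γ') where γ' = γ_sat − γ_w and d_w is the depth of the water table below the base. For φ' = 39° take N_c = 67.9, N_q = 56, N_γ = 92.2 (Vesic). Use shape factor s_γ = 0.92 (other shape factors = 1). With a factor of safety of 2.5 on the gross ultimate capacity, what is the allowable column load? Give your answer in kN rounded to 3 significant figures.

P_all ≈ 7870 kN

Overburden at base level: q = 16.4 × 0.6 = 9.84 kPa.
The water table is 1.08 m below the base (< B = 2.1 m), so the ½γBN_γ term uses γ̄ = γ' + (d_w/B)(γ − γ') = 8.69 + (1.08/2.1)(16.4 − 8.69) = 12.655 kN/m³.
Surcharge term q·N_q = 9.84 × 56 = 551.04 kPa; self-weight term 0.5·γ·B·N_γ·s_γ = 0.5 × 12.655 × 2.1 × 92.2 × 0.92 = 1127.1 kPa.
q_ult = 551.04 + 1127.1 = 1678.2 kPa.
Gross allowable pressure q_all = 1678.2 / 2.5 = 671.27 kPa.
Footing area = 11.718 m², so allowable column load = 671.27 × 11.718 = 7865.9 kN.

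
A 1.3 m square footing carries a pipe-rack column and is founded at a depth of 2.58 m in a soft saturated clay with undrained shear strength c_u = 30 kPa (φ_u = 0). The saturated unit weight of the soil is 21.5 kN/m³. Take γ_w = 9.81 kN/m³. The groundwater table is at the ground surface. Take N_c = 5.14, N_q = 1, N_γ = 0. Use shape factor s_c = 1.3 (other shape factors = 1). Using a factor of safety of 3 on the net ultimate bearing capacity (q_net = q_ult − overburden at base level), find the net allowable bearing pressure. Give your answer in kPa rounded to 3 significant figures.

γ' = 21.5 − 9.81 = 11.69 kN/m³ (submerged throughout). q = 11.69 × 2.58 = 30.16 kPa.
c·N_c·s_c = 30 × 5.14 × 1.3 = 200.46 kPa
q·N_q = 30.16 × 1 = 30.16 kPa
q_ult = 200.46 + 30.16 = 230.62 kPa.
q_net = 230.62 − 30.16 = 200.46 kPa.
q_all(net) = 200.46 / 3 = 66.82 kPa.

q_all(net) ≈ 66.8 kPa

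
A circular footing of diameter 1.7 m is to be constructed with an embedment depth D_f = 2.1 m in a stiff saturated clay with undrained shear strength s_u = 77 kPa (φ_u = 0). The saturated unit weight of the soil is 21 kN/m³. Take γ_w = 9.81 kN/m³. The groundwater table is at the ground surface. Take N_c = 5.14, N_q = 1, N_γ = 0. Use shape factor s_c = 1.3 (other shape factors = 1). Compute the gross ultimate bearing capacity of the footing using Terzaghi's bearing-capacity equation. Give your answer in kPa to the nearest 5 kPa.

γ' = 21 − 9.81 = 11.19 kN/m³ (submerged throughout). q = 11.19 × 2.1 = 23.499 kPa.
c·N_c·s_c = 77 × 5.14 × 1.3 = 514.51 kPa
q·N_q = 23.499 × 1 = 23.499 kPa
q_ult = 514.51 + 23.499 = 538.01 kPa.

q_ult ≈ 540 kPa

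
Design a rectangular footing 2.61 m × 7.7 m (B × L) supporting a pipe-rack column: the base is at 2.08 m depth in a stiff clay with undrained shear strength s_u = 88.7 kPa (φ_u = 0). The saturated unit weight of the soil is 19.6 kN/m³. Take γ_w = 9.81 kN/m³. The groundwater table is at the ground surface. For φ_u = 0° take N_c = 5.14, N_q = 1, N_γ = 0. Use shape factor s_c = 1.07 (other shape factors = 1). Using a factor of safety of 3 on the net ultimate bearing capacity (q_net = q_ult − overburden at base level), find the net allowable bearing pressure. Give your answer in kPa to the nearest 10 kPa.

With the water table at the surface the whole profile is submerged: γ' = 19.6 − 9.81 = 9.79 kN/m³, so q = γ'·D_f = 20.363 kPa.
q_ult = c·N_c·s_c + q·N_q
     = 88.7 × 5.14 × 1.07 + 20.363 × 1
     = 487.83 + 20.363 = 508.2 kPa.
q_net = 508.2 − 20.363 = 487.83 kPa.
q_all(net) = 487.83 / 3 = 162.61 kPa.

q_all(net) ≈ 160 kPa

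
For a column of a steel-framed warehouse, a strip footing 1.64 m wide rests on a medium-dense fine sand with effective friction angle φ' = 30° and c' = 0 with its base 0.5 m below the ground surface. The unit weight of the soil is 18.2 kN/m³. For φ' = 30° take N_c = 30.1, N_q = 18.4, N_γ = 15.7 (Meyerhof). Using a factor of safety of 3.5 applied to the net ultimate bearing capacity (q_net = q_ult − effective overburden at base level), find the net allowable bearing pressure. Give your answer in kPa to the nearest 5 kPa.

Overburden at base level: q = 18.2 × 0.5 = 9.1 kPa.
Surcharge term q·N_q = 9.1 × 18.4 = 167.44 kPa; self-weight term 0.5·γ·B·N_γ = 0.5 × 18.2 × 1.64 × 15.7 = 234.31 kPa.
q_ult = 167.44 + 234.31 = 401.75 kPa.
Net ultimate: q_net = 401.75 − 9.1 = 392.65 kPa.
q_all(net) = 392.65 / 3.5 = 112.18 kPa.

q_all(net) ≈ 110 kPa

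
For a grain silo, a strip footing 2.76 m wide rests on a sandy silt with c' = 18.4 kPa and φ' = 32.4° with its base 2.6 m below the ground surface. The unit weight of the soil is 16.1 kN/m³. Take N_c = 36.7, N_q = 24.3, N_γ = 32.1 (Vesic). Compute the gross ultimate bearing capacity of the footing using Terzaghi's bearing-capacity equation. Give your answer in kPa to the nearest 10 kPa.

Effective surcharge at the founding depth q = γ·D_f = 16.1 × 2.6 = 41.86 kPa.
q_ult = c·N_c + q·N_q + 0.5·γ·B·N_γ
     = 18.4 × 36.7 + 41.86 × 24.3 + 0.5 × 16.1 × 2.76 × 32.1
     = 675.28 + 1017.2 + 713.2 = 2405.7 kPa.

q_ult ≈ 2410 kPa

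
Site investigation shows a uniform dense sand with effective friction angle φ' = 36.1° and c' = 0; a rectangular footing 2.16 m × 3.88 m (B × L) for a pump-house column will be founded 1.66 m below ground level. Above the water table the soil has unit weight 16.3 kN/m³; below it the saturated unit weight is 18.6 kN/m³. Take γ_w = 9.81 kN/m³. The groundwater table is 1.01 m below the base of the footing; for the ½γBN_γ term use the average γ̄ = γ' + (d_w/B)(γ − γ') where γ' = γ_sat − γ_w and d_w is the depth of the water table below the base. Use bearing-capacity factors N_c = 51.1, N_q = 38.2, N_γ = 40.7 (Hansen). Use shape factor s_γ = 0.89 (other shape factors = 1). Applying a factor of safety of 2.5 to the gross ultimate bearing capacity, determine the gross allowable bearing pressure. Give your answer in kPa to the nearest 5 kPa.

Overburden at base level: q = 16.3 × 1.66 = 27.058 kPa.
The water table is 1.01 m below the base (< B = 2.16 m), so the ½γBN_γ term uses γ̄ = γ' + (d_w/B)(γ − γ') = 8.79 + (1.01/2.16)(16.3 − 8.79) = 12.302 kN/m³.
Surcharge term q·N_q = 27.058 × 38.2 = 1033.6 kPa; self-weight term 0.5·γ·B·N_γ·s_γ = 0.5 × 12.302 × 2.16 × 40.7 × 0.89 = 481.25 kPa.
q_ult = 1033.6 + 481.25 = 1514.9 kPa.
q_all = q_ult / FS = 1514.9 / 2.5 = 605.95 kPa.

q_all ≈ 605 kPa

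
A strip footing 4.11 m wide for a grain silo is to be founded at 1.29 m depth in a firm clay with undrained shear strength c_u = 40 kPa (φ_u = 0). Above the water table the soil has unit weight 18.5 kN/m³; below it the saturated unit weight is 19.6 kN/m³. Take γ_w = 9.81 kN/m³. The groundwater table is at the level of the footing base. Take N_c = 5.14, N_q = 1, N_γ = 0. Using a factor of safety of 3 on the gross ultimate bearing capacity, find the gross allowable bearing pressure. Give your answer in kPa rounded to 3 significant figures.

q_all ≈ 76.5 kPa

Overburden at base level: q = 18.5 × 1.29 = 23.865 kPa.
Cohesion term c·N_c = 40 × 5.14 = 205.6 kPa; surcharge term q·N_q = 23.865 × 1 = 23.865 kPa.
q_ult = 205.6 + 23.865 = 229.47 kPa.
q_all = 229.47 / 3 = 76.488 kPa.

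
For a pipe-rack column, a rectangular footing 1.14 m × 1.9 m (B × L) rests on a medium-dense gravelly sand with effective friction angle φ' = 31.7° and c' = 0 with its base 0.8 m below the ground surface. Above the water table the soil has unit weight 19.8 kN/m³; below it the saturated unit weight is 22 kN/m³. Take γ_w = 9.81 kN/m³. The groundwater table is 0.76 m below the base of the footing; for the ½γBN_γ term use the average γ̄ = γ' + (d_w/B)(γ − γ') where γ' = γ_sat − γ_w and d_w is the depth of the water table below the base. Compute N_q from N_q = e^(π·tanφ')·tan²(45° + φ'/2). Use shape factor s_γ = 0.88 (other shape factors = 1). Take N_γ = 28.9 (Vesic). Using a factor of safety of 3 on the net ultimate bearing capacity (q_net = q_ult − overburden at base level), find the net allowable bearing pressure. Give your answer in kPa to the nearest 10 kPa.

q_all(net) ≈ 200 kPa

N_q = e^(π·tan31.7°)·tan²(60.85°) = 22.38.
Overburden at base level: q = 19.8 × 0.8 = 15.84 kPa.
The water table is 0.76 m below the base (< B = 1.14 m), so the ½γBN_γ term uses γ̄ = γ' + (d_w/B)(γ − γ') = 12.19 + (0.76/1.14)(19.8 − 12.19) = 17.263 kN/m³.
Surcharge term q·N_q = 15.84 × 22.377 = 354.45 kPa; self-weight term 0.5·γ·B·N_γ·s_γ = 0.5 × 17.263 × 1.14 × 28.9 × 0.88 = 250.25 kPa.
q_ult = 354.45 + 250.25 = 604.7 kPa.
q_net = 604.7 − 15.84 = 588.86 kPa.
q_all(net) = 588.86 / 3 = 196.29 kPa.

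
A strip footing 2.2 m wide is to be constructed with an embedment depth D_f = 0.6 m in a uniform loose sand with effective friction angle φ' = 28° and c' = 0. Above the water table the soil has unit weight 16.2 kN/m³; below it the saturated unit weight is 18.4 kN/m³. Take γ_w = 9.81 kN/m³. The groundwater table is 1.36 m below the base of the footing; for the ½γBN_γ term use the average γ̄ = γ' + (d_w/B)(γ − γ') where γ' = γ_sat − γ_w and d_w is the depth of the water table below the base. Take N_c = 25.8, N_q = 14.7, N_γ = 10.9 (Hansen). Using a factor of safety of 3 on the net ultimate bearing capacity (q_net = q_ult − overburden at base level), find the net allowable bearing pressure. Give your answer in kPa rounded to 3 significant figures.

q_all(net) ≈ 97.5 kPa

q = γ·D_f = 16.2 × 0.6 = 9.72 kPa.
γ' = 8.59 kN/m³; averaging over the depth B below the base, γ̄ = γ' + (d_w/B)(γ − γ') = 13.294 kN/m³.
q·N_q = 9.72 × 14.7 = 142.88 kPa
0.5·γ·B·N_γ = 0.5 × 13.294 × 2.2 × 10.9 = 159.4 kPa
q_ult = 142.88 + 159.4 = 302.28 kPa.
q_net = 302.28 − 9.72 = 292.56 kPa.
q_all(net) = 292.56 / 3 = 97.521 kPa.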